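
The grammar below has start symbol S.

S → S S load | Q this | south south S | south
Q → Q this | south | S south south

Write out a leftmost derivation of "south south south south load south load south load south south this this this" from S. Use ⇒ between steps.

S ⇒ Q this ⇒ Q this this ⇒ Q this this this ⇒ S south south this this this ⇒ S S load south south this this this ⇒ S S load S load south south this this this ⇒ S S load S load S load south south this this this ⇒ south S load S load S load south south this this this ⇒ south south south S load S load S load south south this this this ⇒ south south south south load S load S load south south this this this ⇒ south south south south load south load S load south south this this this ⇒ south south south south load south load south load south south this this this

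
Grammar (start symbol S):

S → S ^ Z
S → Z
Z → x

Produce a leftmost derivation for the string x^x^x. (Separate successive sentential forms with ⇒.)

S ⇒ S^Z ⇒ S^Z^Z ⇒ Z^Z^Z ⇒ x^Z^Z ⇒ x^x^Z ⇒ x^x^x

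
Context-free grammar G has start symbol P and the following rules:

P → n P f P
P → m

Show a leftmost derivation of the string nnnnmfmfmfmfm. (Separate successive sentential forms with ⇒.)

P ⇒ nPfP   [P → n P f P]
nPfP ⇒ nnPfPfP   [P → n P f P]
nnPfPfP ⇒ nnnPfPfPfP   [P → n P f P]
nnnPfPfPfP ⇒ nnnnPfPfPfPfP   [P → n P f P]
nnnnPfPfPfPfP ⇒ nnnnmfPfPfPfP   [P → m]
nnnnmfPfPfPfP ⇒ nnnnmfmfPfPfP   [P → m]
nnnnmfmfPfPfP ⇒ nnnnmfmfmfPfP   [P → m]
nnnnmfmfmfPfP ⇒ nnnnmfmfmfmfP   [P → m]
nnnnmfmfmfmfP ⇒ nnnnmfmfmfmfm   [P → m]

P ⇒ nPfP ⇒ nnPfPfP ⇒ nnnPfPfPfP ⇒ nnnnPfPfPfPfP ⇒ nnnnmfPfPfPfP ⇒ nnnnmfmfPfPfP ⇒ nnnnmfmfmfPfP ⇒ nnnnmfmfmfmfP ⇒ nnnnmfmfmfmfm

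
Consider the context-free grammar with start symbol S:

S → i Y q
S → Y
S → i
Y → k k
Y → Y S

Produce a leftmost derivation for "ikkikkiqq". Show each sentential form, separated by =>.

S => iYq => iYSq => ikkSq => ikkiYqq => ikkiYSqq => ikkikkSqq => ikkikkiqq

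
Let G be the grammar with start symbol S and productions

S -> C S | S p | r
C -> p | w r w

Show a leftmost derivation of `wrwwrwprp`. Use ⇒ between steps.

S ⇒ Sp ⇒ CSp ⇒ wrwSp ⇒ wrwCSp ⇒ wrwwrwSp ⇒ wrwwrwCSp ⇒ wrwwrwpSp ⇒ wrwwrwprp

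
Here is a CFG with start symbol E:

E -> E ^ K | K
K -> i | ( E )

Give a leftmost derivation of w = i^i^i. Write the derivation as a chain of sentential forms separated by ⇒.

E ⇒ E^K ⇒ E^K^K ⇒ K^K^K ⇒ i^K^K ⇒ i^i^K ⇒ i^i^i

E ⇒ E^K   [E -> E ^ K]
E^K ⇒ E^K^K   [E -> E ^ K]
E^K^K ⇒ K^K^K   [E -> K]
K^K^K ⇒ i^K^K   [K -> i]
i^K^K ⇒ i^i^K   [K -> i]
i^i^K ⇒ i^i^i   [K -> i]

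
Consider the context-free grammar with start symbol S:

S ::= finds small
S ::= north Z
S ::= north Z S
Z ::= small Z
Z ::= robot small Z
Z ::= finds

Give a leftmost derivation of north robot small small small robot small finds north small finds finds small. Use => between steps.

S => north Z S => north robot small Z S => north robot small small Z S => north robot small small small Z S => north robot small small small robot small Z S => north robot small small small robot small finds S => north robot small small small robot small finds north Z S => north robot small small small robot small finds north small Z S => north robot small small small robot small finds north small finds S => north robot small small small robot small finds north small finds finds small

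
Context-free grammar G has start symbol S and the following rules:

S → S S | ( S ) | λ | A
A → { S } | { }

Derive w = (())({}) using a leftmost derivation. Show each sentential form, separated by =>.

S=>SS=>(S)S=>((S))S=>(())S=>(())(S)=>(())(A)=>(())({})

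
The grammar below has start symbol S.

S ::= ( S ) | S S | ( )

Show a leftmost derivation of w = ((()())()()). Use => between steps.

S=>(S)=>(SS)=>(SSS)=>((S)SS)=>((SS)SS)=>((()S)SS)=>((()())SS)=>((()())()S)=>((()())()())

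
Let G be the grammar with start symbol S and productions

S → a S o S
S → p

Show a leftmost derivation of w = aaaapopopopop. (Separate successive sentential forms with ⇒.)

S⇒aSoS⇒aaSoSoS⇒aaaSoSoSoS⇒aaaaSoSoSoSoS⇒aaaapoSoSoSoS⇒aaaapopoSoSoS⇒aaaapopopoSoS⇒aaaapopopopoS⇒aaaapopopopop

S ⇒ aSoS   [S → a S o S]
aSoS ⇒ aaSoSoS   [S → a S o S]
aaSoSoS ⇒ aaaSoSoSoS   [S → a S o S]
aaaSoSoSoS ⇒ aaaaSoSoSoSoS   [S → a S o S]
aaaaSoSoSoSoS ⇒ aaaapoSoSoSoS   [S → p]
aaaapoSoSoSoS ⇒ aaaapopoSoSoS   [S → p]
aaaapopoSoSoS ⇒ aaaapopopoSoS   [S → p]
aaaapopopoSoS ⇒ aaaapopopopoS   [S → p]
aaaapopopopoS ⇒ aaaapopopopop   [S → p]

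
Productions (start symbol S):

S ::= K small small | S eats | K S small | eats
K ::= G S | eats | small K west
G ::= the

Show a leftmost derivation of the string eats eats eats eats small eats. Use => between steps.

S => S eats   [S ::= S eats]
S eats => K S small eats   [S ::= K S small]
K S small eats => eats S small eats   [K ::= eats]
eats S small eats => eats S eats small eats   [S ::= S eats]
eats S eats small eats => eats S eats eats small eats   [S ::= S eats]
eats S eats eats small eats => eats eats eats eats small eats   [S ::= eats]

S => S eats => K S small eats => eats S small eats => eats S eats small eats => eats S eats eats small eats => eats eats eats eats small eats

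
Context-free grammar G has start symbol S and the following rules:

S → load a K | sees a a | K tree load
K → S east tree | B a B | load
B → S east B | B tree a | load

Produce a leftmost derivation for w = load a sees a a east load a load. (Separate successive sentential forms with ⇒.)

S ⇒ load a K ⇒ load a B a B ⇒ load a S east B a B ⇒ load a sees a a east B a B ⇒ load a sees a a east load a B ⇒ load a sees a a east load a load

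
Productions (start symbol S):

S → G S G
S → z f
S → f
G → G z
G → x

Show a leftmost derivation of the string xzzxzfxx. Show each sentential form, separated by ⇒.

S ⇒ GSG ⇒ GzSG ⇒ GzzSG ⇒ xzzSG ⇒ xzzGSGG ⇒ xzzxSGG ⇒ xzzxzfGG ⇒ xzzxzfxG ⇒ xzzxzfxx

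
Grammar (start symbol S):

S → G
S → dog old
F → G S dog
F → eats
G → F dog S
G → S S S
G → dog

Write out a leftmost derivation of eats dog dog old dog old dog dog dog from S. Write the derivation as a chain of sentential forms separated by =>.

S => G => F dog S => G S dog dog S => F dog S S dog dog S => eats dog S S dog dog S => eats dog dog old S dog dog S => eats dog dog old dog old dog dog S => eats dog dog old dog old dog dog G => eats dog dog old dog old dog dog dog

S => G   [S → G]
G => F dog S   [G → F dog S]
F dog S => G S dog dog S   [F → G S dog]
G S dog dog S => F dog S S dog dog S   [G → F dog S]
F dog S S dog dog S => eats dog S S dog dog S   [F → eats]
eats dog S S dog dog S => eats dog dog old S dog dog S   [S → dog old]
eats dog dog old S dog dog S => eats dog dog old dog old dog dog S   [S → dog old]
eats dog dog old dog old dog dog S => eats dog dog old dog old dog dog G   [S → G]
eats dog dog old dog old dog dog G => eats dog dog old dog old dog dog dog   [G → dog]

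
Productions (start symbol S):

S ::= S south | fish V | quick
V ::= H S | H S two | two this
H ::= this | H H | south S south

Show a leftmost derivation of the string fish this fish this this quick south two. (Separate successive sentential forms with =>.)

S => fish V   [S ::= fish V]
fish V => fish H S   [V ::= H S]
fish H S => fish this S   [H ::= this]
fish this S => fish this fish V   [S ::= fish V]
fish this fish V => fish this fish H S two   [V ::= H S two]
fish this fish H S two => fish this fish H H S two   [H ::= H H]
fish this fish H H S two => fish this fish this H S two   [H ::= this]
fish this fish this H S two => fish this fish this this S two   [H ::= this]
fish this fish this this S two => fish this fish this this S south two   [S ::= S south]
fish this fish this this S south two => fish this fish this this quick south two   [S ::= quick]

S => fish V => fish H S => fish this S => fish this fish V => fish this fish H S two => fish this fish H H S two => fish this fish this H S two => fish this fish this this S two => fish this fish this this S south two => fish this fish this this quick south two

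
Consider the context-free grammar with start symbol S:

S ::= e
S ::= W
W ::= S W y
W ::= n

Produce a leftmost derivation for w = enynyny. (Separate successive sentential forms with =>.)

S => W   [S ::= W]
W => SWy   [W ::= S W y]
SWy => WWy   [S ::= W]
WWy => SWyWy   [W ::= S W y]
SWyWy => WWyWy   [S ::= W]
WWyWy => SWyWyWy   [W ::= S W y]
SWyWyWy => eWyWyWy   [S ::= e]
eWyWyWy => enyWyWy   [W ::= n]
enyWyWy => enynyWy   [W ::= n]
enynyWy => enynyny   [W ::= n]

S=>W=>SWy=>WWy=>SWyWy=>WWyWy=>SWyWyWy=>eWyWyWy=>enyWyWy=>enynyWy=>enynyny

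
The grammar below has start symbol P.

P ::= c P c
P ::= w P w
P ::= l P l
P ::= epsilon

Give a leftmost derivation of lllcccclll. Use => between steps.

P => lPl => llPll => lllPlll => lllcPclll => lllccPcclll => lllcccclll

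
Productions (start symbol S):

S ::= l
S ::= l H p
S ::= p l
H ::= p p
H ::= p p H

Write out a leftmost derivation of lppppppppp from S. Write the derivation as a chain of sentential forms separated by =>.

S => lHp => lppHp => lppppHp => lppppppHp => lppppppppp

S => lHp   [S ::= l H p]
lHp => lppHp   [H ::= p p H]
lppHp => lppppHp   [H ::= p p H]
lppppHp => lppppppHp   [H ::= p p H]
lppppppHp => lppppppppp   [H ::= p p]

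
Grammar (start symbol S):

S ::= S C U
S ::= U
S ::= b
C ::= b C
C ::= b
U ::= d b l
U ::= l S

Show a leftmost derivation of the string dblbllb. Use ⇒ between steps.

S ⇒ SCU ⇒ UCU ⇒ dblCU ⇒ dblbU ⇒ dblblS ⇒ dblblU ⇒ dblbllS ⇒ dblbllb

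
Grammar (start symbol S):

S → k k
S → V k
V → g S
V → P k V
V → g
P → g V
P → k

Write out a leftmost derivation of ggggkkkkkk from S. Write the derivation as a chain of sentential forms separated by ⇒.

S ⇒ Vk   [S → V k]
Vk ⇒ gSk   [V → g S]
gSk ⇒ gVkk   [S → V k]
gVkk ⇒ ggSkk   [V → g S]
ggSkk ⇒ ggVkkk   [S → V k]
ggVkkk ⇒ gggSkkk   [V → g S]
gggSkkk ⇒ gggVkkkk   [S → V k]
gggVkkkk ⇒ ggggSkkkk   [V → g S]
ggggSkkkk ⇒ ggggkkkkkk   [S → k k]

S ⇒ Vk ⇒ gSk ⇒ gVkk ⇒ ggSkk ⇒ ggVkkk ⇒ gggSkkk ⇒ gggVkkkk ⇒ ggggSkkkk ⇒ ggggkkkkkk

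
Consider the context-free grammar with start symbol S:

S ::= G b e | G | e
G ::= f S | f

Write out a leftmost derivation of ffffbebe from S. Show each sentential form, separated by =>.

S => G   [S ::= G]
G => fS   [G ::= f S]
fS => fGbe   [S ::= G b e]
fGbe => ffSbe   [G ::= f S]
ffSbe => ffGbebe   [S ::= G b e]
ffGbebe => fffSbebe   [G ::= f S]
fffSbebe => fffGbebe   [S ::= G]
fffGbebe => ffffbebe   [G ::= f]

S => G => fS => fGbe => ffSbe => ffGbebe => fffSbebe => fffGbebe => ffffbebe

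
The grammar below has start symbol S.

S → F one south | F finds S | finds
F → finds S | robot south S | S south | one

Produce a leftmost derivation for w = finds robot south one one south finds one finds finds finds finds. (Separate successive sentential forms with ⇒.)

S ⇒ F finds S   [S → F finds S]
F finds S ⇒ finds S finds S   [F → finds S]
finds S finds S ⇒ finds F finds S finds S   [S → F finds S]
finds F finds S finds S ⇒ finds robot south S finds S finds S   [F → robot south S]
finds robot south S finds S finds S ⇒ finds robot south F one south finds S finds S   [S → F one south]
finds robot south F one south finds S finds S ⇒ finds robot south one one south finds S finds S   [F → one]
finds robot south one one south finds S finds S ⇒ finds robot south one one south finds F finds S finds S   [S → F finds S]
finds robot south one one south finds F finds S finds S ⇒ finds robot south one one south finds one finds S finds S   [F → one]
finds robot south one one south finds one finds S finds S ⇒ finds robot south one one south finds one finds finds finds S   [S → finds]
finds robot south one one south finds one finds finds finds S ⇒ finds robot south one one south finds one finds finds finds finds   [S → finds]

S ⇒ F finds S ⇒ finds S finds S ⇒ finds F finds S finds S ⇒ finds robot south S finds S finds S ⇒ finds robot south F one south finds S finds S ⇒ finds robot south one one south finds S finds S ⇒ finds robot south one one south finds F finds S finds S ⇒ finds robot south one one south finds one finds S finds S ⇒ finds robot south one one south finds one finds finds finds S ⇒ finds robot south one one south finds one finds finds finds finds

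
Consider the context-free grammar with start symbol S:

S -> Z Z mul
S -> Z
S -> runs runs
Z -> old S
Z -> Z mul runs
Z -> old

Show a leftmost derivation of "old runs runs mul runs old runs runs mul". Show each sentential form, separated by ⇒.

S ⇒ Z Z mul   [S -> Z Z mul]
Z Z mul ⇒ Z mul runs Z mul   [Z -> Z mul runs]
Z mul runs Z mul ⇒ old S mul runs Z mul   [Z -> old S]
old S mul runs Z mul ⇒ old runs runs mul runs Z mul   [S -> runs runs]
old runs runs mul runs Z mul ⇒ old runs runs mul runs old S mul   [Z -> old S]
old runs runs mul runs old S mul ⇒ old runs runs mul runs old runs runs mul   [S -> runs runs]

S ⇒ Z Z mul ⇒ Z mul runs Z mul ⇒ old S mul runs Z mul ⇒ old runs runs mul runs Z mul ⇒ old runs runs mul runs old S mul ⇒ old runs runs mul runs old runs runs mul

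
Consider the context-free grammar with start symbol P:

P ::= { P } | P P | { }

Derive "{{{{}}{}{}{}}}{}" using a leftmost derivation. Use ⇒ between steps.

P⇒PP⇒{P}P⇒{{P}}P⇒{{PP}}P⇒{{PPP}}P⇒{{PPPP}}P⇒{{{P}PPP}}P⇒{{{{}}PPP}}P⇒{{{{}}{}PP}}P⇒{{{{}}{}{}P}}P⇒{{{{}}{}{}{}}}P⇒{{{{}}{}{}{}}}{}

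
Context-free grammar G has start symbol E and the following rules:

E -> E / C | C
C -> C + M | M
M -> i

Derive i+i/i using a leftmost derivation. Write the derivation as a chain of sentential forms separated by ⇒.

E⇒E/C⇒C/C⇒C+M/C⇒M+M/C⇒i+M/C⇒i+i/C⇒i+i/M⇒i+i/i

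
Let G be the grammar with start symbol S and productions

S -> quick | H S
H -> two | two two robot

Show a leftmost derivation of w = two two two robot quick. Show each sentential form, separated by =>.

S => H S   [S -> H S]
H S => two S   [H -> two]
two S => two H S   [S -> H S]
two H S => two two two robot S   [H -> two two robot]
two two two robot S => two two two robot quick   [S -> quick]

S => H S => two S => two H S => two two two robot S => two two two robot quick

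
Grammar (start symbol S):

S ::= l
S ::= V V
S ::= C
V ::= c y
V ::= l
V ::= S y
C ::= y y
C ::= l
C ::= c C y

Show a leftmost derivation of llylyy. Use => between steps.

S => VV   [S ::= V V]
VV => lV   [V ::= l]
lV => lSy   [V ::= S y]
lSy => lVVy   [S ::= V V]
lVVy => lSyVy   [V ::= S y]
lSyVy => llyVy   [S ::= l]
llyVy => llySyy   [V ::= S y]
llySyy => llylyy   [S ::= l]

S => VV => lV => lSy => lVVy => lSyVy => llyVy => llySyy => llylyy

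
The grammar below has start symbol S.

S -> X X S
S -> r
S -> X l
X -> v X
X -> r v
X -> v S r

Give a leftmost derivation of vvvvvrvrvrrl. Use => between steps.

S => Xl => vXl => vvXl => vvvXl => vvvvXl => vvvvvSrl => vvvvvXXSrl => vvvvvrvXSrl => vvvvvrvrvSrl => vvvvvrvrvrrl

S => Xl   [S -> X l]
Xl => vXl   [X -> v X]
vXl => vvXl   [X -> v X]
vvXl => vvvXl   [X -> v X]
vvvXl => vvvvXl   [X -> v X]
vvvvXl => vvvvvSrl   [X -> v S r]
vvvvvSrl => vvvvvXXSrl   [S -> X X S]
vvvvvXXSrl => vvvvvrvXSrl   [X -> r v]
vvvvvrvXSrl => vvvvvrvrvSrl   [X -> r v]
vvvvvrvrvSrl => vvvvvrvrvrrl   [S -> r]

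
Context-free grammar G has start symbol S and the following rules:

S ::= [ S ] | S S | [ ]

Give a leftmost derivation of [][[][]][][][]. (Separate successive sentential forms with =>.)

S => SS   [S ::= S S]
SS => SSS   [S ::= S S]
SSS => []SS   [S ::= [ ]]
[]SS => []SSS   [S ::= S S]
[]SSS => []SSSS   [S ::= S S]
[]SSSS => [][S]SSS   [S ::= [ S ]]
[][S]SSS => [][SS]SSS   [S ::= S S]
[][SS]SSS => [][[]S]SSS   [S ::= [ ]]
[][[]S]SSS => [][[][]]SSS   [S ::= [ ]]
[][[][]]SSS => [][[][]][]SS   [S ::= [ ]]
[][[][]][]SS => [][[][]][][]S   [S ::= [ ]]
[][[][]][][]S => [][[][]][][][]   [S ::= [ ]]

S=>SS=>SSS=>[]SS=>[]SSS=>[]SSSS=>[][S]SSS=>[][SS]SSS=>[][[]S]SSS=>[][[][]]SSS=>[][[][]][]SS=>[][[][]][][]S=>[][[][]][][][]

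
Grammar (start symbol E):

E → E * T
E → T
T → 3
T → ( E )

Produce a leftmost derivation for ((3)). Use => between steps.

E => T => (E) => (T) => ((E)) => ((T)) => ((3))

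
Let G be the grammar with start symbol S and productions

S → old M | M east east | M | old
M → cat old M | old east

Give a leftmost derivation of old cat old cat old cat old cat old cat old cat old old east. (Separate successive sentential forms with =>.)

S => old M   [S → old M]
old M => old cat old M   [M → cat old M]
old cat old M => old cat old cat old M   [M → cat old M]
old cat old cat old M => old cat old cat old cat old M   [M → cat old M]
old cat old cat old cat old M => old cat old cat old cat old cat old M   [M → cat old M]
old cat old cat old cat old cat old M => old cat old cat old cat old cat old cat old M   [M → cat old M]
old cat old cat old cat old cat old cat old M => old cat old cat old cat old cat old cat old cat old M   [M → cat old M]
old cat old cat old cat old cat old cat old cat old M => old cat old cat old cat old cat old cat old cat old old east   [M → old east]

S => old M => old cat old M => old cat old cat old M => old cat old cat old cat old M => old cat old cat old cat old cat old M => old cat old cat old cat old cat old cat old M => old cat old cat old cat old cat old cat old cat old M => old cat old cat old cat old cat old cat old cat old old east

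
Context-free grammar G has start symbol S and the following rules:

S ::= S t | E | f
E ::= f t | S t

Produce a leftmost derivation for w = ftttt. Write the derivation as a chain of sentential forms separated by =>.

S => St => Et => Stt => Sttt => Stttt => ftttt

S => St   [S ::= S t]
St => Et   [S ::= E]
Et => Stt   [E ::= S t]
Stt => Sttt   [S ::= S t]
Sttt => Stttt   [S ::= S t]
Stttt => ftttt   [S ::= f]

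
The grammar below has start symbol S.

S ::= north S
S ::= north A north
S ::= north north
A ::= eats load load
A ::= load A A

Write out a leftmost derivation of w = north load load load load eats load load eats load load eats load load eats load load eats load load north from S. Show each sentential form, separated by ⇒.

S ⇒ north A north ⇒ north load A A north ⇒ north load load A A A north ⇒ north load load load A A A A north ⇒ north load load load load A A A A A north ⇒ north load load load load eats load load A A A A north ⇒ north load load load load eats load load eats load load A A A north ⇒ north load load load load eats load load eats load load eats load load A A north ⇒ north load load load load eats load load eats load load eats load load eats load load A north ⇒ north load load load load eats load load eats load load eats load load eats load load eats load load north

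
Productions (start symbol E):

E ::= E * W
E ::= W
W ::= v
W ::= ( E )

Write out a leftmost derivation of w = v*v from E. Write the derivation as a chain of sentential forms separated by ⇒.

E⇒E*W⇒W*W⇒v*W⇒v*v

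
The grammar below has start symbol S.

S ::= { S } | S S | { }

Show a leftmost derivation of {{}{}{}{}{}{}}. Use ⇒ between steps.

S ⇒ {S}   [S ::= { S }]
{S} ⇒ {SS}   [S ::= S S]
{SS} ⇒ {SSS}   [S ::= S S]
{SSS} ⇒ {SSSS}   [S ::= S S]
{SSSS} ⇒ {SSSSS}   [S ::= S S]
{SSSSS} ⇒ {SSSSSS}   [S ::= S S]
{SSSSSS} ⇒ {{}SSSSS}   [S ::= { }]
{{}SSSSS} ⇒ {{}{}SSSS}   [S ::= { }]
{{}{}SSSS} ⇒ {{}{}{}SSS}   [S ::= { }]
{{}{}{}SSS} ⇒ {{}{}{}{}SS}   [S ::= { }]
{{}{}{}{}SS} ⇒ {{}{}{}{}{}S}   [S ::= { }]
{{}{}{}{}{}S} ⇒ {{}{}{}{}{}{}}   [S ::= { }]

S ⇒ {S} ⇒ {SS} ⇒ {SSS} ⇒ {SSSS} ⇒ {SSSSS} ⇒ {SSSSSS} ⇒ {{}SSSSS} ⇒ {{}{}SSSS} ⇒ {{}{}{}SSS} ⇒ {{}{}{}{}SS} ⇒ {{}{}{}{}{}S} ⇒ {{}{}{}{}{}{}}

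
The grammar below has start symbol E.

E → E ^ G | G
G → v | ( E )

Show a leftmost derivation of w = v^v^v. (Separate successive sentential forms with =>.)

E => E^G => E^G^G => G^G^G => v^G^G => v^v^G => v^v^v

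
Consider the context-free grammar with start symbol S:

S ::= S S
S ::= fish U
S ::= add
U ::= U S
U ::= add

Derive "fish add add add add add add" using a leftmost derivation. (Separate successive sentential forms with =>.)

S => S S => S S S => S S S S => fish U S S S => fish U S S S S => fish U S S S S S => fish add S S S S S => fish add add S S S S => fish add add add S S S => fish add add add add S S => fish add add add add add S => fish add add add add add add

S => S S   [S ::= S S]
S S => S S S   [S ::= S S]
S S S => S S S S   [S ::= S S]
S S S S => fish U S S S   [S ::= fish U]
fish U S S S => fish U S S S S   [U ::= U S]
fish U S S S S => fish U S S S S S   [U ::= U S]
fish U S S S S S => fish add S S S S S   [U ::= add]
fish add S S S S S => fish add add S S S S   [S ::= add]
fish add add S S S S => fish add add add S S S   [S ::= add]
fish add add add S S S => fish add add add add S S   [S ::= add]
fish add add add add S S => fish add add add add add S   [S ::= add]
fish add add add add add S => fish add add add add add add   [S ::= add]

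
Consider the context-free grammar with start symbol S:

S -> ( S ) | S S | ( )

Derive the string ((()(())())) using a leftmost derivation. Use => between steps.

S=>(S)=>((S))=>((SS))=>((SSS))=>((()SS))=>((()(S)S))=>((()(())S))=>((()(())()))

S => (S)   [S -> ( S )]
(S) => ((S))   [S -> ( S )]
((S)) => ((SS))   [S -> S S]
((SS)) => ((SSS))   [S -> S S]
((SSS)) => ((()SS))   [S -> ( )]
((()SS)) => ((()(S)S))   [S -> ( S )]
((()(S)S)) => ((()(())S))   [S -> ( )]
((()(())S)) => ((()(())()))   [S -> ( )]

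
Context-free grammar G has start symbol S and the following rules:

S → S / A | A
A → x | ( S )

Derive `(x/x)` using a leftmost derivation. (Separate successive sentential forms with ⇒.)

S ⇒ A   [S → A]
A ⇒ (S)   [A → ( S )]
(S) ⇒ (S/A)   [S → S / A]
(S/A) ⇒ (A/A)   [S → A]
(A/A) ⇒ (x/A)   [A → x]
(x/A) ⇒ (x/x)   [A → x]

S⇒A⇒(S)⇒(S/A)⇒(A/A)⇒(x/A)⇒(x/x)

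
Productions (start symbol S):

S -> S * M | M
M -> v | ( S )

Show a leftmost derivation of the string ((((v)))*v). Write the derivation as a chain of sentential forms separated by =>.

S => M => (S) => (S*M) => (M*M) => ((S)*M) => ((M)*M) => (((S))*M) => (((M))*M) => ((((S)))*M) => ((((M)))*M) => ((((v)))*M) => ((((v)))*v)

S => M   [S -> M]
M => (S)   [M -> ( S )]
(S) => (S*M)   [S -> S * M]
(S*M) => (M*M)   [S -> M]
(M*M) => ((S)*M)   [M -> ( S )]
((S)*M) => ((M)*M)   [S -> M]
((M)*M) => (((S))*M)   [M -> ( S )]
(((S))*M) => (((M))*M)   [S -> M]
(((M))*M) => ((((S)))*M)   [M -> ( S )]
((((S)))*M) => ((((M)))*M)   [S -> M]
((((M)))*M) => ((((v)))*M)   [M -> v]
((((v)))*M) => ((((v)))*v)   [M -> v]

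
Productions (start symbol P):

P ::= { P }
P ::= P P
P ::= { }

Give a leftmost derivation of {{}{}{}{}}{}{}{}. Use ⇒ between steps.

P ⇒ PP   [P ::= P P]
PP ⇒ PPP   [P ::= P P]
PPP ⇒ PPPP   [P ::= P P]
PPPP ⇒ {P}PPP   [P ::= { P }]
{P}PPP ⇒ {PP}PPP   [P ::= P P]
{PP}PPP ⇒ {{}P}PPP   [P ::= { }]
{{}P}PPP ⇒ {{}PP}PPP   [P ::= P P]
{{}PP}PPP ⇒ {{}PPP}PPP   [P ::= P P]
{{}PPP}PPP ⇒ {{}{}PP}PPP   [P ::= { }]
{{}{}PP}PPP ⇒ {{}{}{}P}PPP   [P ::= { }]
{{}{}{}P}PPP ⇒ {{}{}{}{}}PPP   [P ::= { }]
{{}{}{}{}}PPP ⇒ {{}{}{}{}}{}PP   [P ::= { }]
{{}{}{}{}}{}PP ⇒ {{}{}{}{}}{}{}P   [P ::= { }]
{{}{}{}{}}{}{}P ⇒ {{}{}{}{}}{}{}{}   [P ::= { }]

P ⇒ PP ⇒ PPP ⇒ PPPP ⇒ {P}PPP ⇒ {PP}PPP ⇒ {{}P}PPP ⇒ {{}PP}PPP ⇒ {{}PPP}PPP ⇒ {{}{}PP}PPP ⇒ {{}{}{}P}PPP ⇒ {{}{}{}{}}PPP ⇒ {{}{}{}{}}{}PP ⇒ {{}{}{}{}}{}{}P ⇒ {{}{}{}{}}{}{}{}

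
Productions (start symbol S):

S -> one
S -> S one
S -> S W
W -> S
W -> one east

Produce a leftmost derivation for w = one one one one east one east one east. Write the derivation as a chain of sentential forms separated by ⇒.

S ⇒ S W   [S -> S W]
S W ⇒ S W W   [S -> S W]
S W W ⇒ S W W W   [S -> S W]
S W W W ⇒ S one W W W   [S -> S one]
S one W W W ⇒ S one one W W W   [S -> S one]
S one one W W W ⇒ one one one W W W   [S -> one]
one one one W W W ⇒ one one one one east W W   [W -> one east]
one one one one east W W ⇒ one one one one east one east W   [W -> one east]
one one one one east one east W ⇒ one one one one east one east one east   [W -> one east]

S ⇒ S W ⇒ S W W ⇒ S W W W ⇒ S one W W W ⇒ S one one W W W ⇒ one one one W W W ⇒ one one one one east W W ⇒ one one one one east one east W ⇒ one one one one east one east one east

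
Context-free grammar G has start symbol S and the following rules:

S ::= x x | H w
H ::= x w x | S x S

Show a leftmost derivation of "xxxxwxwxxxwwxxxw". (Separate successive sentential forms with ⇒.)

S ⇒ Hw ⇒ SxSw ⇒ HwxSw ⇒ SxSwxSw ⇒ xxxSwxSw ⇒ xxxHwwxSw ⇒ xxxSxSwwxSw ⇒ xxxHwxSwwxSw ⇒ xxxxwxwxSwwxSw ⇒ xxxxwxwxxxwwxSw ⇒ xxxxwxwxxxwwxxxw

S ⇒ Hw   [S ::= H w]
Hw ⇒ SxSw   [H ::= S x S]
SxSw ⇒ HwxSw   [S ::= H w]
HwxSw ⇒ SxSwxSw   [H ::= S x S]
SxSwxSw ⇒ xxxSwxSw   [S ::= x x]
xxxSwxSw ⇒ xxxHwwxSw   [S ::= H w]
xxxHwwxSw ⇒ xxxSxSwwxSw   [H ::= S x S]
xxxSxSwwxSw ⇒ xxxHwxSwwxSw   [S ::= H w]
xxxHwxSwwxSw ⇒ xxxxwxwxSwwxSw   [H ::= x w x]
xxxxwxwxSwwxSw ⇒ xxxxwxwxxxwwxSw   [S ::= x x]
xxxxwxwxxxwwxSw ⇒ xxxxwxwxxxwwxxxw   [S ::= x x]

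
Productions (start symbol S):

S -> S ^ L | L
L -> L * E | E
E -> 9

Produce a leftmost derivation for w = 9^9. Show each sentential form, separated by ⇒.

S⇒S^L⇒L^L⇒E^L⇒9^L⇒9^E⇒9^9

S ⇒ S^L   [S -> S ^ L]
S^L ⇒ L^L   [S -> L]
L^L ⇒ E^L   [L -> E]
E^L ⇒ 9^L   [E -> 9]
9^L ⇒ 9^E   [L -> E]
9^E ⇒ 9^9   [E -> 9]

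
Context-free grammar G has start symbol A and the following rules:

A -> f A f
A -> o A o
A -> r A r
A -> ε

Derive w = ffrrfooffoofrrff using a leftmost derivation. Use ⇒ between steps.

A ⇒ fAf ⇒ ffAff ⇒ ffrArff ⇒ ffrrArrff ⇒ ffrrfAfrrff ⇒ ffrrfoAofrrff ⇒ ffrrfooAoofrrff ⇒ ffrrfoofAfoofrrff ⇒ ffrrfooffoofrrff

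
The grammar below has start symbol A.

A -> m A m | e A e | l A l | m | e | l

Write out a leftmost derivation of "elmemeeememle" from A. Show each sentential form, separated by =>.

A => eAe   [A -> e A e]
eAe => elAle   [A -> l A l]
elAle => elmAmle   [A -> m A m]
elmAmle => elmeAemle   [A -> e A e]
elmeAemle => elmemAmemle   [A -> m A m]
elmemAmemle => elmemeAememle   [A -> e A e]
elmemeAememle => elmemeeememle   [A -> e]

A => eAe => elAle => elmAmle => elmeAemle => elmemAmemle => elmemeAememle => elmemeeememle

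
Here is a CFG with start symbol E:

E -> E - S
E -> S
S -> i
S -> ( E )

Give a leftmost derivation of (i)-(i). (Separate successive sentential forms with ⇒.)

E ⇒ E-S   [E -> E - S]
E-S ⇒ S-S   [E -> S]
S-S ⇒ (E)-S   [S -> ( E )]
(E)-S ⇒ (S)-S   [E -> S]
(S)-S ⇒ (i)-S   [S -> i]
(i)-S ⇒ (i)-(E)   [S -> ( E )]
(i)-(E) ⇒ (i)-(S)   [E -> S]
(i)-(S) ⇒ (i)-(i)   [S -> i]

E ⇒ E-S ⇒ S-S ⇒ (E)-S ⇒ (S)-S ⇒ (i)-S ⇒ (i)-(E) ⇒ (i)-(S) ⇒ (i)-(i)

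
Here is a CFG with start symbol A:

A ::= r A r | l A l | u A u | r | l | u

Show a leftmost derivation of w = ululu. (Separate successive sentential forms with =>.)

A => uAu => ulAlu => ululu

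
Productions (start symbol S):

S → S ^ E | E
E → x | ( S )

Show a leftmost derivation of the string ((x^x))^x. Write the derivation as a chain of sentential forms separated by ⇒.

S ⇒ S^E   [S → S ^ E]
S^E ⇒ E^E   [S → E]
E^E ⇒ (S)^E   [E → ( S )]
(S)^E ⇒ (E)^E   [S → E]
(E)^E ⇒ ((S))^E   [E → ( S )]
((S))^E ⇒ ((S^E))^E   [S → S ^ E]
((S^E))^E ⇒ ((E^E))^E   [S → E]
((E^E))^E ⇒ ((x^E))^E   [E → x]
((x^E))^E ⇒ ((x^x))^E   [E → x]
((x^x))^E ⇒ ((x^x))^x   [E → x]

S ⇒ S^E ⇒ E^E ⇒ (S)^E ⇒ (E)^E ⇒ ((S))^E ⇒ ((S^E))^E ⇒ ((E^E))^E ⇒ ((x^E))^E ⇒ ((x^x))^E ⇒ ((x^x))^x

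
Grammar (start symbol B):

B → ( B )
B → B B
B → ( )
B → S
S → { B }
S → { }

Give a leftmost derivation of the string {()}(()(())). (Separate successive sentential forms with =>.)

B => BB   [B → B B]
BB => SB   [B → S]
SB => {B}B   [S → { B }]
{B}B => {()}B   [B → ( )]
{()}B => {()}(B)   [B → ( B )]
{()}(B) => {()}(BB)   [B → B B]
{()}(BB) => {()}(()B)   [B → ( )]
{()}(()B) => {()}(()(B))   [B → ( B )]
{()}(()(B)) => {()}(()(()))   [B → ( )]

B=>BB=>SB=>{B}B=>{()}B=>{()}(B)=>{()}(BB)=>{()}(()B)=>{()}(()(B))=>{()}(()(()))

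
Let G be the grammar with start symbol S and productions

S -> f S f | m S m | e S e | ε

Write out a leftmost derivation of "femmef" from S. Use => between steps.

S=>fSf=>feSef=>femSmef=>femmef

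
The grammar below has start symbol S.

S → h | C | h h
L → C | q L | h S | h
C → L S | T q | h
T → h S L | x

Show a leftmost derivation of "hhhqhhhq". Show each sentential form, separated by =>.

S=>C=>Tq=>hSLq=>hhhLq=>hhhqLq=>hhhqhSq=>hhhqhhhq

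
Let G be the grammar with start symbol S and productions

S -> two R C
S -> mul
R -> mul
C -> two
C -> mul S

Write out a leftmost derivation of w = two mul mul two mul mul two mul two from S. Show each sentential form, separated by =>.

S => two R C => two mul C => two mul mul S => two mul mul two R C => two mul mul two mul C => two mul mul two mul mul S => two mul mul two mul mul two R C => two mul mul two mul mul two mul C => two mul mul two mul mul two mul two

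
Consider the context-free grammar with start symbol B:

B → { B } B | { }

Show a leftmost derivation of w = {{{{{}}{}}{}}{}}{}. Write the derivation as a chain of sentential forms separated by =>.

B => {B}B => {{B}B}B => {{{B}B}B}B => {{{{B}B}B}B}B => {{{{{}}B}B}B}B => {{{{{}}{}}B}B}B => {{{{{}}{}}{}}B}B => {{{{{}}{}}{}}{}}B => {{{{{}}{}}{}}{}}{}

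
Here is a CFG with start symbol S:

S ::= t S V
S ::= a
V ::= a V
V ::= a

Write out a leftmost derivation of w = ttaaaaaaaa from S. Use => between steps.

S => tSV => ttSVV => ttaVV => ttaaVV => ttaaaV => ttaaaaV => ttaaaaaV => ttaaaaaaV => ttaaaaaaaV => ttaaaaaaaa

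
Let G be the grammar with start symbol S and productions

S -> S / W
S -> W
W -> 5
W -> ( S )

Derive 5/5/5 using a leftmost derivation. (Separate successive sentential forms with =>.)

S => S/W => S/W/W => W/W/W => 5/W/W => 5/5/W => 5/5/5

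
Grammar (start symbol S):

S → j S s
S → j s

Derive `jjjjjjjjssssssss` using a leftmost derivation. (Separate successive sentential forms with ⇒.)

S ⇒ jSs ⇒ jjSss ⇒ jjjSsss ⇒ jjjjSssss ⇒ jjjjjSsssss ⇒ jjjjjjSssssss ⇒ jjjjjjjSsssssss ⇒ jjjjjjjjssssssss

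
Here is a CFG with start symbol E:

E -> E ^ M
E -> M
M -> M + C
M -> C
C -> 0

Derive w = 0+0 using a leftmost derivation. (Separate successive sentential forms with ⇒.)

E ⇒ M   [E -> M]
M ⇒ M+C   [M -> M + C]
M+C ⇒ C+C   [M -> C]
C+C ⇒ 0+C   [C -> 0]
0+C ⇒ 0+0   [C -> 0]

E⇒M⇒M+C⇒C+C⇒0+C⇒0+0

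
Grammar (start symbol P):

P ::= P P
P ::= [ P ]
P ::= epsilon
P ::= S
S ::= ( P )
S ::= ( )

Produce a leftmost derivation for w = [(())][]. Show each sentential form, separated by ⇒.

P ⇒ PP   [P ::= P P]
PP ⇒ PPP   [P ::= P P]
PPP ⇒ [P]PP   [P ::= [ P ]]
[P]PP ⇒ [S]PP   [P ::= S]
[S]PP ⇒ [(P)]PP   [S ::= ( P )]
[(P)]PP ⇒ [(S)]PP   [P ::= S]
[(S)]PP ⇒ [(())]PP   [S ::= ( )]
[(())]PP ⇒ [(())][P]P   [P ::= [ P ]]
[(())][P]P ⇒ [(())][]P   [P ::= epsilon]
[(())][]P ⇒ [(())][]   [P ::= epsilon]

P ⇒ PP ⇒ PPP ⇒ [P]PP ⇒ [S]PP ⇒ [(P)]PP ⇒ [(S)]PP ⇒ [(())]PP ⇒ [(())][P]P ⇒ [(())][]P ⇒ [(())][]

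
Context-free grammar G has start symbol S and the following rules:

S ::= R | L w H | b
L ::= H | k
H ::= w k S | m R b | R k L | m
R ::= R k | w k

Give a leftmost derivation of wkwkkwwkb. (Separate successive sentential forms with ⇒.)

S⇒LwH⇒HwH⇒wkSwH⇒wkRwH⇒wkRkwH⇒wkwkkwH⇒wkwkkwwkS⇒wkwkkwwkb

S ⇒ LwH   [S ::= L w H]
LwH ⇒ HwH   [L ::= H]
HwH ⇒ wkSwH   [H ::= w k S]
wkSwH ⇒ wkRwH   [S ::= R]
wkRwH ⇒ wkRkwH   [R ::= R k]
wkRkwH ⇒ wkwkkwH   [R ::= w k]
wkwkkwH ⇒ wkwkkwwkS   [H ::= w k S]
wkwkkwwkS ⇒ wkwkkwwkb   [S ::= b]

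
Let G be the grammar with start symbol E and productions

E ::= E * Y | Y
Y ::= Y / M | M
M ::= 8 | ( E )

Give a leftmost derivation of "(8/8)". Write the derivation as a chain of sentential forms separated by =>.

E => Y   [E ::= Y]
Y => M   [Y ::= M]
M => (E)   [M ::= ( E )]
(E) => (Y)   [E ::= Y]
(Y) => (Y/M)   [Y ::= Y / M]
(Y/M) => (M/M)   [Y ::= M]
(M/M) => (8/M)   [M ::= 8]
(8/M) => (8/8)   [M ::= 8]

E => Y => M => (E) => (Y) => (Y/M) => (M/M) => (8/M) => (8/8)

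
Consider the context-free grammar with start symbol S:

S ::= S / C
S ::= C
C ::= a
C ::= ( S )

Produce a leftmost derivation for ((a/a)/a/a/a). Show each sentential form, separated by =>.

S=>C=>(S)=>(S/C)=>(S/C/C)=>(S/C/C/C)=>(C/C/C/C)=>((S)/C/C/C)=>((S/C)/C/C/C)=>((C/C)/C/C/C)=>((a/C)/C/C/C)=>((a/a)/C/C/C)=>((a/a)/a/C/C)=>((a/a)/a/a/C)=>((a/a)/a/a/a)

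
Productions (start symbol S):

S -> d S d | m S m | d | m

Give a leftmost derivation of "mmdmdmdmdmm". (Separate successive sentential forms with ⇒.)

S ⇒ mSm   [S -> m S m]
mSm ⇒ mmSmm   [S -> m S m]
mmSmm ⇒ mmdSdmm   [S -> d S d]
mmdSdmm ⇒ mmdmSmdmm   [S -> m S m]
mmdmSmdmm ⇒ mmdmdSdmdmm   [S -> d S d]
mmdmdSdmdmm ⇒ mmdmdmdmdmm   [S -> m]

S ⇒ mSm ⇒ mmSmm ⇒ mmdSdmm ⇒ mmdmSmdmm ⇒ mmdmdSdmdmm ⇒ mmdmdmdmdmm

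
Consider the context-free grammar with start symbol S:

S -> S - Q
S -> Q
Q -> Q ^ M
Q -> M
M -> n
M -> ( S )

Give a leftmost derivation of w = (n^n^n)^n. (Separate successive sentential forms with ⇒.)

S ⇒ Q   [S -> Q]
Q ⇒ Q^M   [Q -> Q ^ M]
Q^M ⇒ M^M   [Q -> M]
M^M ⇒ (S)^M   [M -> ( S )]
(S)^M ⇒ (Q)^M   [S -> Q]
(Q)^M ⇒ (Q^M)^M   [Q -> Q ^ M]
(Q^M)^M ⇒ (Q^M^M)^M   [Q -> Q ^ M]
(Q^M^M)^M ⇒ (M^M^M)^M   [Q -> M]
(M^M^M)^M ⇒ (n^M^M)^M   [M -> n]
(n^M^M)^M ⇒ (n^n^M)^M   [M -> n]
(n^n^M)^M ⇒ (n^n^n)^M   [M -> n]
(n^n^n)^M ⇒ (n^n^n)^n   [M -> n]

S⇒Q⇒Q^M⇒M^M⇒(S)^M⇒(Q)^M⇒(Q^M)^M⇒(Q^M^M)^M⇒(M^M^M)^M⇒(n^M^M)^M⇒(n^n^M)^M⇒(n^n^n)^M⇒(n^n^n)^n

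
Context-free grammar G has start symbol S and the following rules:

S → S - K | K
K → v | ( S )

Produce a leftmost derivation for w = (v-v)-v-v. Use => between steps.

S => S-K   [S → S - K]
S-K => S-K-K   [S → S - K]
S-K-K => K-K-K   [S → K]
K-K-K => (S)-K-K   [K → ( S )]
(S)-K-K => (S-K)-K-K   [S → S - K]
(S-K)-K-K => (K-K)-K-K   [S → K]
(K-K)-K-K => (v-K)-K-K   [K → v]
(v-K)-K-K => (v-v)-K-K   [K → v]
(v-v)-K-K => (v-v)-v-K   [K → v]
(v-v)-v-K => (v-v)-v-v   [K → v]

S => S-K => S-K-K => K-K-K => (S)-K-K => (S-K)-K-K => (K-K)-K-K => (v-K)-K-K => (v-v)-K-K => (v-v)-v-K => (v-v)-v-v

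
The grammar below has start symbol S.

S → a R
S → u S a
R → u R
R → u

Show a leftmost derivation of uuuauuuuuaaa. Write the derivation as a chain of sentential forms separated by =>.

S => uSa   [S → u S a]
uSa => uuSaa   [S → u S a]
uuSaa => uuuSaaa   [S → u S a]
uuuSaaa => uuuaRaaa   [S → a R]
uuuaRaaa => uuuauRaaa   [R → u R]
uuuauRaaa => uuuauuRaaa   [R → u R]
uuuauuRaaa => uuuauuuRaaa   [R → u R]
uuuauuuRaaa => uuuauuuuRaaa   [R → u R]
uuuauuuuRaaa => uuuauuuuuaaa   [R → u]

S=>uSa=>uuSaa=>uuuSaaa=>uuuaRaaa=>uuuauRaaa=>uuuauuRaaa=>uuuauuuRaaa=>uuuauuuuRaaa=>uuuauuuuuaaa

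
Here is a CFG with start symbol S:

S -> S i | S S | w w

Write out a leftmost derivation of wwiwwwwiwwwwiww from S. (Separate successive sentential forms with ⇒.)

S⇒SS⇒SiS⇒SSiS⇒SSSiS⇒SiSSiS⇒SSiSSiS⇒SSSiSSiS⇒SiSSiSSiS⇒wwiSSiSSiS⇒wwiwwSiSSiS⇒wwiwwwwiSSiS⇒wwiwwwwiwwSiS⇒wwiwwwwiwwwwiS⇒wwiwwwwiwwwwiww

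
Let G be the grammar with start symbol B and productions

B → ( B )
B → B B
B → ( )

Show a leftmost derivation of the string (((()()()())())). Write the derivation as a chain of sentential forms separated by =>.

B => (B)   [B → ( B )]
(B) => ((B))   [B → ( B )]
((B)) => ((BB))   [B → B B]
((BB)) => (((B)B))   [B → ( B )]
(((B)B)) => (((BB)B))   [B → B B]
(((BB)B)) => (((BBB)B))   [B → B B]
(((BBB)B)) => (((BBBB)B))   [B → B B]
(((BBBB)B)) => (((()BBB)B))   [B → ( )]
(((()BBB)B)) => (((()()BB)B))   [B → ( )]
(((()()BB)B)) => (((()()()B)B))   [B → ( )]
(((()()()B)B)) => (((()()()())B))   [B → ( )]
(((()()()())B)) => (((()()()())()))   [B → ( )]

B => (B) => ((B)) => ((BB)) => (((B)B)) => (((BB)B)) => (((BBB)B)) => (((BBBB)B)) => (((()BBB)B)) => (((()()BB)B)) => (((()()()B)B)) => (((()()()())B)) => (((()()()())()))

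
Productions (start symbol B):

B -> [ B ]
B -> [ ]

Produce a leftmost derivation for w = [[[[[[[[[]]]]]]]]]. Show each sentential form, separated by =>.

B => [B] => [[B]] => [[[B]]] => [[[[B]]]] => [[[[[B]]]]] => [[[[[[B]]]]]] => [[[[[[[B]]]]]]] => [[[[[[[[B]]]]]]]] => [[[[[[[[[]]]]]]]]]

B => [B]   [B -> [ B ]]
[B] => [[B]]   [B -> [ B ]]
[[B]] => [[[B]]]   [B -> [ B ]]
[[[B]]] => [[[[B]]]]   [B -> [ B ]]
[[[[B]]]] => [[[[[B]]]]]   [B -> [ B ]]
[[[[[B]]]]] => [[[[[[B]]]]]]   [B -> [ B ]]
[[[[[[B]]]]]] => [[[[[[[B]]]]]]]   [B -> [ B ]]
[[[[[[[B]]]]]]] => [[[[[[[[B]]]]]]]]   [B -> [ B ]]
[[[[[[[[B]]]]]]]] => [[[[[[[[[]]]]]]]]]   [B -> [ ]]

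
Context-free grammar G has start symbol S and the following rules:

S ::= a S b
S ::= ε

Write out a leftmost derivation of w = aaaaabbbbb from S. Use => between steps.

S => aSb   [S ::= a S b]
aSb => aaSbb   [S ::= a S b]
aaSbb => aaaSbbb   [S ::= a S b]
aaaSbbb => aaaaSbbbb   [S ::= a S b]
aaaaSbbbb => aaaaaSbbbbb   [S ::= a S b]
aaaaaSbbbbb => aaaaabbbbb   [S ::= ε]

S=>aSb=>aaSbb=>aaaSbbb=>aaaaSbbbb=>aaaaaSbbbbb=>aaaaabbbbb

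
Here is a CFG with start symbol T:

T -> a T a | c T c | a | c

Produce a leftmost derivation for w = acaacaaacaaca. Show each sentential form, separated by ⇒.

T ⇒ aTa ⇒ acTca ⇒ acaTaca ⇒ acaaTaaca ⇒ acaacTcaaca ⇒ acaacaTacaaca ⇒ acaacaaacaaca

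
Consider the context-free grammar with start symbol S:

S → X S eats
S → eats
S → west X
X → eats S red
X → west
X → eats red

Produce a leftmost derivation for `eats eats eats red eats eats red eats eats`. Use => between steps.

S => X S eats => eats S red S eats => eats X S eats red S eats => eats eats S red S eats red S eats => eats eats eats red S eats red S eats => eats eats eats red eats eats red S eats => eats eats eats red eats eats red eats eats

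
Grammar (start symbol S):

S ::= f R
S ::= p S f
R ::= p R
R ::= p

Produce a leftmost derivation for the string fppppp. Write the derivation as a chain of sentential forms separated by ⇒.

S ⇒ fR   [S ::= f R]
fR ⇒ fpR   [R ::= p R]
fpR ⇒ fppR   [R ::= p R]
fppR ⇒ fpppR   [R ::= p R]
fpppR ⇒ fppppR   [R ::= p R]
fppppR ⇒ fppppp   [R ::= p]

S ⇒ fR ⇒ fpR ⇒ fppR ⇒ fpppR ⇒ fppppR ⇒ fppppp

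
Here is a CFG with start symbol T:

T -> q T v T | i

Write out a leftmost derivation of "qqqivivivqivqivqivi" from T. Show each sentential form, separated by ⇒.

T ⇒ qTvT   [T -> q T v T]
qTvT ⇒ qqTvTvT   [T -> q T v T]
qqTvTvT ⇒ qqqTvTvTvT   [T -> q T v T]
qqqTvTvTvT ⇒ qqqivTvTvT   [T -> i]
qqqivTvTvT ⇒ qqqivivTvT   [T -> i]
qqqivivTvT ⇒ qqqivivivT   [T -> i]
qqqivivivT ⇒ qqqivivivqTvT   [T -> q T v T]
qqqivivivqTvT ⇒ qqqivivivqivT   [T -> i]
qqqivivivqivT ⇒ qqqivivivqivqTvT   [T -> q T v T]
qqqivivivqivqTvT ⇒ qqqivivivqivqivT   [T -> i]
qqqivivivqivqivT ⇒ qqqivivivqivqivqTvT   [T -> q T v T]
qqqivivivqivqivqTvT ⇒ qqqivivivqivqivqivT   [T -> i]
qqqivivivqivqivqivT ⇒ qqqivivivqivqivqivi   [T -> i]

T ⇒ qTvT ⇒ qqTvTvT ⇒ qqqTvTvTvT ⇒ qqqivTvTvT ⇒ qqqivivTvT ⇒ qqqivivivT ⇒ qqqivivivqTvT ⇒ qqqivivivqivT ⇒ qqqivivivqivqTvT ⇒ qqqivivivqivqivT ⇒ qqqivivivqivqivqTvT ⇒ qqqivivivqivqivqivT ⇒ qqqivivivqivqivqivi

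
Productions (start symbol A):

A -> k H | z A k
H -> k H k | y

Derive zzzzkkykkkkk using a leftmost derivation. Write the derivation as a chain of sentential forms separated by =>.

A=>zAk=>zzAkk=>zzzAkkk=>zzzzAkkkk=>zzzzkHkkkk=>zzzzkkHkkkkk=>zzzzkkykkkkk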